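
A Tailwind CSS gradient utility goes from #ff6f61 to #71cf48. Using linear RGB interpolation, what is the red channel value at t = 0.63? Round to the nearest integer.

166

R₁ = 255 (from #ff6f61), R₂ = 113 (from #71cf48).
R = 255 + 0.63 × (113 − 255) = 165.54 → 166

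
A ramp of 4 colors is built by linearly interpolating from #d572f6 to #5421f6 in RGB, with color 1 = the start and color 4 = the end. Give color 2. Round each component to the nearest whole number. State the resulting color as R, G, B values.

With 4 swatches and endpoints inclusive, swatch 2 sits at t = (2 − 1)/(4 − 1) = 1/3 ≈ 0.3333.
#d572f6 → (213, 114, 246); #5421f6 → (84, 33, 246).
R = 213 + 0.3333 × (84 − 213) = 170.004 → 170
G = 114 + 0.3333 × (33 − 114) = 87.003 → 87
B = 246 + 0.3333 × (246 − 246) = 246 → 246

(170, 87, 246)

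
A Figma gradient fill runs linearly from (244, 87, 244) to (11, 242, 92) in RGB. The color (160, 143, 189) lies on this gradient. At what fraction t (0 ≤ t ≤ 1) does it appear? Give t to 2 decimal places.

Invert the lerp on the R channel (largest span, 233): t = (160 − 244) / (11 − 244) = -84/-233 = 0.36052.
Check on G: (143 − 87)/(242 − 87) = 0.3613 ✓

0.36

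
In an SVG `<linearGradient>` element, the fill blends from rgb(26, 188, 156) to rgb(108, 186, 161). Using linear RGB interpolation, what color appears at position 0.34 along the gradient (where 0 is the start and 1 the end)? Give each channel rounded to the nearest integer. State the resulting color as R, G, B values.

(54, 187, 158)

R = 26 + 0.34 × (108 − 26) = 26 + 0.34 × 82 = 53.88 → 54
G = 188 + 0.34 × (186 − 188) = 188 + 0.34 × -2 = 187.32 → 187
B = 156 + 0.34 × (161 − 156) = 156 + 0.34 × 5 = 157.7 → 158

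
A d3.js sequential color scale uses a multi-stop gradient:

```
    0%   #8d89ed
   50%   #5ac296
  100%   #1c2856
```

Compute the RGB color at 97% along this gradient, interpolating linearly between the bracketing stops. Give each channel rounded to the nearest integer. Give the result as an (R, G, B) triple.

97% lies between the 50% and 100% stops, so the local fraction is t = (97 − 50)/(100 − 50) = 47/50 ≈ 0.94.
#5ac296 → (90, 194, 150); #1c2856 → (28, 40, 86).
R = 90 + 0.94 × (28 − 90) = 31.72 → 32
G = 194 + 0.94 × (40 − 194) = 49.24 → 49
B = 150 + 0.94 × (86 − 150) = 89.84 → 90

(32, 49, 90)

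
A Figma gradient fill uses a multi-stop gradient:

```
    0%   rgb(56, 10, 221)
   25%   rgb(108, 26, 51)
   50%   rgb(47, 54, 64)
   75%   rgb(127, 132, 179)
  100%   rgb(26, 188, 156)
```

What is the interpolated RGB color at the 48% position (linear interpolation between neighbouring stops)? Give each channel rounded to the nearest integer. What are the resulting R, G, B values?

(52, 52, 63)

48% lies between the 25% and 50% stops, so the local fraction is t = (48 − 25)/(50 − 25) = 23/25 ≈ 0.92.
R = 108 + 0.92 × (47 − 108) = 51.88 → 52
G = 26 + 0.92 × (54 − 26) = 51.76 → 52
B = 51 + 0.92 × (64 − 51) = 62.96 → 63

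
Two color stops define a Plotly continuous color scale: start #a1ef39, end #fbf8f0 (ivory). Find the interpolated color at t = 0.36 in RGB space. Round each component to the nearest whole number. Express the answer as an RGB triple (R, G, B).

#a1ef39 → (161, 239, 57); #fbf8f0 → (251, 248, 240).
R = 161 + 0.36 × (251 − 161) = 161 + 0.36 × 90 = 193.4 → 193
G = 239 + 0.36 × (248 − 239) = 239 + 0.36 × 9 = 242.24 → 242
B = 57 + 0.36 × (240 − 57) = 57 + 0.36 × 183 = 122.88 → 123

(193, 242, 123)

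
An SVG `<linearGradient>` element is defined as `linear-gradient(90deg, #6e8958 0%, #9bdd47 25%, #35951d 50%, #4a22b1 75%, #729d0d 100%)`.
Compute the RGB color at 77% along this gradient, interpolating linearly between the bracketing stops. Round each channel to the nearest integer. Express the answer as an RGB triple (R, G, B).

(77, 44, 164)

77% lies between the 75% and 100% stops, so the local fraction is t = (77 − 75)/(100 − 75) = 2/25 ≈ 0.08.
#4a22b1 → (74, 34, 177); #729d0d → (114, 157, 13).
R = 74 + 0.08 × (114 − 74) = 77.2 → 77
G = 34 + 0.08 × (157 − 34) = 43.84 → 44
B = 177 + 0.08 × (13 − 177) = 163.88 → 164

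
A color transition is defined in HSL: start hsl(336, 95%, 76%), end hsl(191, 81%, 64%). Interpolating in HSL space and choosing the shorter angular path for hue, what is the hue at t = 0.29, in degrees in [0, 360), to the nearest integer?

294

Hue arc: Δh = 191 − 336 = -145° (|Δh| ≤ 180, already the shorter path).
H = 336 + 0.29 × (-145) = 293.95 → 294°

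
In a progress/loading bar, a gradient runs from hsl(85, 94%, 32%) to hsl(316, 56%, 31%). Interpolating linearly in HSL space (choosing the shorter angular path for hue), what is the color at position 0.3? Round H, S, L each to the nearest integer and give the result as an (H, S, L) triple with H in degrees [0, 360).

(46, 83, 32)

Hue: 316 − 85 = 231°, but |231| > 180 so the shorter arc goes the other way: Δh = 231 − 360 = -129°.
H = 85 + 0.3 × (-129) = 46.3 → 46°
S = 94 + 0.3 × (56 − 94) = 82.6 → 83%
L = 32 + 0.3 × (31 − 32) = 31.7 → 32%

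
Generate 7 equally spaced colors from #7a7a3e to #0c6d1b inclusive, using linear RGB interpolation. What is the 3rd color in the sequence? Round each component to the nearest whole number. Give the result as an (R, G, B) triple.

With 7 swatches and endpoints inclusive, swatch 3 sits at t = (3 − 1)/(7 − 1) = 2/6 ≈ 0.3333.
#7a7a3e → (122, 122, 62); #0c6d1b → (12, 109, 27).
R = 122 + 0.3333 × (12 − 122) = 85.337 → 85
G = 122 + 0.3333 × (109 − 122) = 117.667 → 118
B = 62 + 0.3333 × (27 − 62) = 50.334 → 50

(85, 118, 50)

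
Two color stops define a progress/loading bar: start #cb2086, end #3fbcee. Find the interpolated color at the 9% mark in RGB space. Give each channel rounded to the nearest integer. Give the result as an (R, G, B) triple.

#cb2086 → (203, 32, 134); #3fbcee → (63, 188, 238).
9% corresponds to t = 0.09.
R = 203 + 0.09 × (63 − 203) = 203 + 0.09 × -140 = 190.4 → 190
G = 32 + 0.09 × (188 − 32) = 32 + 0.09 × 156 = 46.04 → 46
B = 134 + 0.09 × (238 − 134) = 134 + 0.09 × 104 = 143.36 → 143

(190, 46, 143)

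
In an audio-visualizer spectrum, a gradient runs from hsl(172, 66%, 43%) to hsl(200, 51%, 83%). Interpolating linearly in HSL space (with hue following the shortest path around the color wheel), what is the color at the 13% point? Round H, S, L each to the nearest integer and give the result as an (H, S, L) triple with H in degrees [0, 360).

(176, 64, 48)

Hue arc: Δh = 200 − 172 = 28° (|Δh| ≤ 180, already the shorter path).
H = 172 + 0.13 × (28) = 175.64 → 176°
S = 66 + 0.13 × (51 − 66) = 64.05 → 64%
L = 43 + 0.13 × (83 − 43) = 48.2 → 48%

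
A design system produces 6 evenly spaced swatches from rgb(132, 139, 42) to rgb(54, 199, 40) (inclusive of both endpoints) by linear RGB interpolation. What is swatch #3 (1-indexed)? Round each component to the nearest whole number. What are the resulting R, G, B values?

(101, 163, 41)

With 6 swatches and endpoints inclusive, swatch 3 sits at t = (3 − 1)/(6 − 1) = 2/5 ≈ 0.4.
R = 132 + 0.4 × (54 − 132) = 100.8 → 101
G = 139 + 0.4 × (199 − 139) = 163 → 163
B = 42 + 0.4 × (40 − 42) = 41.2 → 41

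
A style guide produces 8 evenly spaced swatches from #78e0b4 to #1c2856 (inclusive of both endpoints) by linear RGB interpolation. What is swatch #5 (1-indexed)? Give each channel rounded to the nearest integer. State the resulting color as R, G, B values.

(67, 119, 126)

With 8 swatches and endpoints inclusive, swatch 5 sits at t = (5 − 1)/(8 − 1) = 4/7 ≈ 0.5714.
#78e0b4 → (120, 224, 180); #1c2856 → (28, 40, 86).
R = 120 + 0.5714 × (28 − 120) = 67.431 → 67
G = 224 + 0.5714 × (40 − 224) = 118.862 → 119
B = 180 + 0.5714 × (86 − 180) = 126.288 → 126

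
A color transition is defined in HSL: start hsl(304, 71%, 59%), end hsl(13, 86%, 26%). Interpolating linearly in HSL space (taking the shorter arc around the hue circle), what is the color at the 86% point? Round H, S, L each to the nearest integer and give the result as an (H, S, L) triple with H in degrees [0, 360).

Hue: 13 − 304 = -291°, but |-291| > 180 so the shorter arc goes the other way: Δh = -291 + 360 = 69°.
H = 304 + 0.86 × (69) = 363.34 → 363 → 363 mod 360 = 3°
S = 71 + 0.86 × (86 − 71) = 83.9 → 84%
L = 59 + 0.86 × (26 − 59) = 30.62 → 31%

(3, 84, 31)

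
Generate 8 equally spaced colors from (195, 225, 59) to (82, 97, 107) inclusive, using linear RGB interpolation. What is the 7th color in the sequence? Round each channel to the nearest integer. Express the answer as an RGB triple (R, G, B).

With 8 swatches and endpoints inclusive, swatch 7 sits at t = (7 − 1)/(8 − 1) = 6/7 ≈ 0.8571.
R = 195 + 0.8571 × (82 − 195) = 98.148 → 98
G = 225 + 0.8571 × (97 − 225) = 115.291 → 115
B = 59 + 0.8571 × (107 − 59) = 100.141 → 100

(98, 115, 100)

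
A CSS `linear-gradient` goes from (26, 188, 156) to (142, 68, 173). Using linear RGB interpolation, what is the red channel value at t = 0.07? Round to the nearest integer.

R = 26 + 0.07 × (142 − 26) = 34.12 → 34

34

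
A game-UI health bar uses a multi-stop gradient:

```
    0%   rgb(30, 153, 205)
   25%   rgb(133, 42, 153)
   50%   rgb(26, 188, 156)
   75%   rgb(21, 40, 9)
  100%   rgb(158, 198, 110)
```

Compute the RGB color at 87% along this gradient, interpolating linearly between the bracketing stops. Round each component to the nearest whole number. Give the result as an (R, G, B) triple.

(87, 116, 57)

87% lies between the 75% and 100% stops, so the local fraction is t = (87 − 75)/(100 − 75) = 12/25 ≈ 0.48.
R = 21 + 0.48 × (158 − 21) = 86.76 → 87
G = 40 + 0.48 × (198 − 40) = 115.84 → 116
B = 9 + 0.48 × (110 − 9) = 57.48 → 57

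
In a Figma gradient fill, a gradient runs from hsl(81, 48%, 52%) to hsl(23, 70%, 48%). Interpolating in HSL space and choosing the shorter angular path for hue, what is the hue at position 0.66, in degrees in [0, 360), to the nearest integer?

43

Hue arc: Δh = 23 − 81 = -58° (|Δh| ≤ 180, already the shorter path).
H = 81 + 0.66 × (-58) = 42.72 → 43°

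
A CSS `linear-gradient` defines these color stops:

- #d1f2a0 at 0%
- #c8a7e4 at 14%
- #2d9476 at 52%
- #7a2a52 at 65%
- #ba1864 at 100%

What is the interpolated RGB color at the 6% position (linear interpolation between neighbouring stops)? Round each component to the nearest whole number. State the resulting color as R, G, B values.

6% lies between the 0% and 14% stops, so the local fraction is t = (6 − 0)/(14 − 0) = 6/14 ≈ 0.4286.
#d1f2a0 → (209, 242, 160); #c8a7e4 → (200, 167, 228).
R = 209 + 0.4286 × (200 − 209) = 205.143 → 205
G = 242 + 0.4286 × (167 − 242) = 209.855 → 210
B = 160 + 0.4286 × (228 − 160) = 189.145 → 189

(205, 210, 189)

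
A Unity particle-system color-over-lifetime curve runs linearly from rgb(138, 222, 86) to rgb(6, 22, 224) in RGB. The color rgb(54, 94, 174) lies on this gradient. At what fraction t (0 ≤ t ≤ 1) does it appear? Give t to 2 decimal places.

0.64

Invert the lerp on the G channel (largest span, 200): t = (94 − 222) / (22 − 222) = -128/-200 = 0.64.
Check on R: (54 − 138)/(6 − 138) = 0.6364 ✓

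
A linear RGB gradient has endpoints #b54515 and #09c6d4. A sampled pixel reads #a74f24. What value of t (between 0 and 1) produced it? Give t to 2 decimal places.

0.08

Invert the lerp on the B channel (largest span, 191): t = (36 − 21) / (212 − 21) = 15/191 = 0.078534.
Check on R: (167 − 181)/(9 − 181) = 0.0814 ✓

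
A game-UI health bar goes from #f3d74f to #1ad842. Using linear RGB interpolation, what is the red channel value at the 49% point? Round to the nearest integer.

137

R₁ = 243 (from #f3d74f), R₂ = 26 (from #1ad842).
R = 243 + 0.49 × (26 − 243) = 136.67 → 137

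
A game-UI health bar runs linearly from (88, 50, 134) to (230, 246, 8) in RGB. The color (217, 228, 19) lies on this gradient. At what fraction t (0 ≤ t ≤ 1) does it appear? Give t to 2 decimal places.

0.91

Invert the lerp on the G channel (largest span, 196): t = (228 − 50) / (246 − 50) = 178/196 = 0.90816.
Check on R: (217 − 88)/(230 − 88) = 0.9085 ✓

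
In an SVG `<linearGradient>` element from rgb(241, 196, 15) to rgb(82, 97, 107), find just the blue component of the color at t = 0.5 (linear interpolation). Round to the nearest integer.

61

B = 15 + 0.5 × (107 − 15) = 61 → 61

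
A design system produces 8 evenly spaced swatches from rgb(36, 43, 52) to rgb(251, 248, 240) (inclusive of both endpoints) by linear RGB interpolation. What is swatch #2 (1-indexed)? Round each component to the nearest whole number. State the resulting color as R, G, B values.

(67, 72, 79)

With 8 swatches and endpoints inclusive, swatch 2 sits at t = (2 − 1)/(8 − 1) = 1/7 ≈ 0.1429.
R = 36 + 0.1429 × (251 − 36) = 66.724 → 67
G = 43 + 0.1429 × (248 − 43) = 72.294 → 72
B = 52 + 0.1429 × (240 − 52) = 78.865 → 79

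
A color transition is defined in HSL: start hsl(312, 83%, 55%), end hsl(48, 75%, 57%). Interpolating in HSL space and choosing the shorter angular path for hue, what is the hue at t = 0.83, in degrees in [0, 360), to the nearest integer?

Hue: 48 − 312 = -264°, but |-264| > 180 so the shorter arc goes the other way: Δh = -264 + 360 = 96°.
H = 312 + 0.83 × (96) = 391.68 → 392 → 392 mod 360 = 32°

32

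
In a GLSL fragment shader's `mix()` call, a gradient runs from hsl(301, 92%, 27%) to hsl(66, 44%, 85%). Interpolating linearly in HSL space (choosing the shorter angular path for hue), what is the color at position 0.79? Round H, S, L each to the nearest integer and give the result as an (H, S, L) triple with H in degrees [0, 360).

Hue: 66 − 301 = -235°, but |-235| > 180 so the shorter arc goes the other way: Δh = -235 + 360 = 125°.
H = 301 + 0.79 × (125) = 399.75 → 400 → 400 mod 360 = 40°
S = 92 + 0.79 × (44 − 92) = 54.08 → 54%
L = 27 + 0.79 × (85 − 27) = 72.82 → 73%

(40, 54, 73)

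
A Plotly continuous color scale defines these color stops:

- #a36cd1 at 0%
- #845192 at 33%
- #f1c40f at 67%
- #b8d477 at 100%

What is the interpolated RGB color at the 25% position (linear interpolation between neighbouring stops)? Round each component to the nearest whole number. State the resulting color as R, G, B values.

(140, 88, 161)

25% lies between the 0% and 33% stops, so the local fraction is t = (25 − 0)/(33 − 0) = 25/33 ≈ 0.7576.
#a36cd1 → (163, 108, 209); #845192 → (132, 81, 146).
R = 163 + 0.7576 × (132 − 163) = 139.514 → 140
G = 108 + 0.7576 × (81 − 108) = 87.545 → 88
B = 209 + 0.7576 × (146 − 209) = 161.271 → 161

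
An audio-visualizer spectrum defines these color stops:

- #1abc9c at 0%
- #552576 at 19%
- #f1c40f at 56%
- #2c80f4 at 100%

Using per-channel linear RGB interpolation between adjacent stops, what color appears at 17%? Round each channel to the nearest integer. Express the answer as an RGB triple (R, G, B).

(79, 53, 122)

17% lies between the 0% and 19% stops, so the local fraction is t = (17 − 0)/(19 − 0) = 17/19 ≈ 0.8947.
#1abc9c → (26, 188, 156); #552576 → (85, 37, 118).
R = 26 + 0.8947 × (85 − 26) = 78.787 → 79
G = 188 + 0.8947 × (37 − 188) = 52.9 → 53
B = 156 + 0.8947 × (118 − 156) = 122.001 → 122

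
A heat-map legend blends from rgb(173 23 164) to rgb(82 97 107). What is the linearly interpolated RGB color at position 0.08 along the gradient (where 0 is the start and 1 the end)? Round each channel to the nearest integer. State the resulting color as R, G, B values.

R = 173 + 0.08 × (82 − 173) = 173 + 0.08 × -91 = 165.72 → 166
G = 23 + 0.08 × (97 − 23) = 23 + 0.08 × 74 = 28.92 → 29
B = 164 + 0.08 × (107 − 164) = 164 + 0.08 × -57 = 159.44 → 159
So the blended color is (166, 29, 159), about #a61d9f.

(166, 29, 159)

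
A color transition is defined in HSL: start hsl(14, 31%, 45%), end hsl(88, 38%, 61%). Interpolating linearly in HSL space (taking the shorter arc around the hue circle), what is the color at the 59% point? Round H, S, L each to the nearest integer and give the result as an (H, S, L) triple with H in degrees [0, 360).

(58, 35, 54)

Hue arc: Δh = 88 − 14 = 74° (|Δh| ≤ 180, already the shorter path).
H = 14 + 0.59 × (74) = 57.66 → 58°
S = 31 + 0.59 × (38 − 31) = 35.13 → 35%
L = 45 + 0.59 × (61 − 45) = 54.44 → 54%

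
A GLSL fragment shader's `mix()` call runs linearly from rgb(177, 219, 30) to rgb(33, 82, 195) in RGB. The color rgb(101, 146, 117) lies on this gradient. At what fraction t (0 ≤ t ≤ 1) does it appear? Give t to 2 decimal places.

Invert the lerp on the B channel (largest span, 165): t = (117 − 30) / (195 − 30) = 87/165 = 0.52727.
Check on R: (101 − 177)/(33 − 177) = 0.5278 ✓

0.53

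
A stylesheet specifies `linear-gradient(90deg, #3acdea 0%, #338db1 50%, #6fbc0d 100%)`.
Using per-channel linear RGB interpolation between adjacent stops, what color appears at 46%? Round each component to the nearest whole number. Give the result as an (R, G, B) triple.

(52, 146, 182)

46% lies between the 0% and 50% stops, so the local fraction is t = (46 − 0)/(50 − 0) = 46/50 ≈ 0.92.
#3acdea → (58, 205, 234); #338db1 → (51, 141, 177).
R = 58 + 0.92 × (51 − 58) = 51.56 → 52
G = 205 + 0.92 × (141 − 205) = 146.12 → 146
B = 234 + 0.92 × (177 − 234) = 181.56 → 182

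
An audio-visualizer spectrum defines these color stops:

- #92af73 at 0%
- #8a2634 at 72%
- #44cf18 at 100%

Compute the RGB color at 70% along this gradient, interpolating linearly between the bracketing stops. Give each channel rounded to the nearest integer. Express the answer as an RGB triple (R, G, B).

(138, 42, 54)

70% lies between the 0% and 72% stops, so the local fraction is t = (70 − 0)/(72 − 0) = 70/72 ≈ 0.9722.
#92af73 → (146, 175, 115); #8a2634 → (138, 38, 52).
R = 146 + 0.9722 × (138 − 146) = 138.222 → 138
G = 175 + 0.9722 × (38 − 175) = 41.809 → 42
B = 115 + 0.9722 × (52 − 115) = 53.751 → 54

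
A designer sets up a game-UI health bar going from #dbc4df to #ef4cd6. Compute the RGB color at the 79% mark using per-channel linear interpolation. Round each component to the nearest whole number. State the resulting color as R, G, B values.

#dbc4df → (219, 196, 223); #ef4cd6 → (239, 76, 214).
79% corresponds to t = 0.79.
R = 219 + 0.79 × (239 − 219) = 219 + 0.79 × 20 = 234.8 → 235
G = 196 + 0.79 × (76 − 196) = 196 + 0.79 × -120 = 101.2 → 101
B = 223 + 0.79 × (214 − 223) = 223 + 0.79 × -9 = 215.89 → 216

(235, 101, 216)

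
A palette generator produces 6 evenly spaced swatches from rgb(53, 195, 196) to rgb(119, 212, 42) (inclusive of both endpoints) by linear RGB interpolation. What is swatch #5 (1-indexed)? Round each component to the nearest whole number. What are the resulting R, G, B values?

(106, 209, 73)

With 6 swatches and endpoints inclusive, swatch 5 sits at t = (5 − 1)/(6 − 1) = 4/5 ≈ 0.8.
R = 53 + 0.8 × (119 − 53) = 105.8 → 106
G = 195 + 0.8 × (212 − 195) = 208.6 → 209
B = 196 + 0.8 × (42 − 196) = 72.8 → 73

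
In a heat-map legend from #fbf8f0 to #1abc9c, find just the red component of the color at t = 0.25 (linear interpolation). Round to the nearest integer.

R₁ = 251 (from #fbf8f0), R₂ = 26 (from #1abc9c).
R = 251 + 0.25 × (26 − 251) = 194.75 → 195

195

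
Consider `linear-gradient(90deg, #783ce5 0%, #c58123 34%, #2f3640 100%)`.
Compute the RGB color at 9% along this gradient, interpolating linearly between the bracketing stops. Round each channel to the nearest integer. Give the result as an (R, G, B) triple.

9% lies between the 0% and 34% stops, so the local fraction is t = (9 − 0)/(34 − 0) = 9/34 ≈ 0.2647.
#783ce5 → (120, 60, 229); #c58123 → (197, 129, 35).
R = 120 + 0.2647 × (197 − 120) = 140.382 → 140
G = 60 + 0.2647 × (129 − 60) = 78.264 → 78
B = 229 + 0.2647 × (35 − 229) = 177.648 → 178

(140, 78, 178)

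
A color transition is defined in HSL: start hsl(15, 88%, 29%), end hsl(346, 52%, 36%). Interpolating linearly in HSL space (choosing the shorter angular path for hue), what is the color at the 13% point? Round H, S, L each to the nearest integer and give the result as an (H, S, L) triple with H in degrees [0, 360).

(11, 83, 30)

Hue: 346 − 15 = 331°, but |331| > 180 so the shorter arc goes the other way: Δh = 331 − 360 = -29°.
H = 15 + 0.13 × (-29) = 11.23 → 11°
S = 88 + 0.13 × (52 − 88) = 83.32 → 83%
L = 29 + 0.13 × (36 − 29) = 29.91 → 30%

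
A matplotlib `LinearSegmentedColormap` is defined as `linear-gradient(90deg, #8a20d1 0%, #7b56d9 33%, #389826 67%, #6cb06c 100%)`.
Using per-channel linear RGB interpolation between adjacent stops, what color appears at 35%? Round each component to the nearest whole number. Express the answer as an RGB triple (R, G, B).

(119, 90, 206)

35% lies between the 33% and 67% stops, so the local fraction is t = (35 − 33)/(67 − 33) = 2/34 ≈ 0.0588.
#7b56d9 → (123, 86, 217); #389826 → (56, 152, 38).
R = 123 + 0.0588 × (56 − 123) = 119.06 → 119
G = 86 + 0.0588 × (152 − 86) = 89.881 → 90
B = 217 + 0.0588 × (38 − 217) = 206.475 → 206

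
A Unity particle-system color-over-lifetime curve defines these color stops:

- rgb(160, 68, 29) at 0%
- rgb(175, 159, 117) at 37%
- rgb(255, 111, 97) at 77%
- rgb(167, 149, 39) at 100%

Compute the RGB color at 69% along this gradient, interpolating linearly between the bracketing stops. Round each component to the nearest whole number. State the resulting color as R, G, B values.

(239, 121, 101)

69% lies between the 37% and 77% stops, so the local fraction is t = (69 − 37)/(77 − 37) = 32/40 ≈ 0.8.
R = 175 + 0.8 × (255 − 175) = 239 → 239
G = 159 + 0.8 × (111 − 159) = 120.6 → 121
B = 117 + 0.8 × (97 − 117) = 101 → 101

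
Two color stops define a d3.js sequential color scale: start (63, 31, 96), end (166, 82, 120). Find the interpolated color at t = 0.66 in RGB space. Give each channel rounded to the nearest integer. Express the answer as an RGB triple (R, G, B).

(131, 65, 112)

R = 63 + 0.66 × (166 − 63) = 63 + 0.66 × 103 = 130.98 → 131
G = 31 + 0.66 × (82 − 31) = 31 + 0.66 × 51 = 64.66 → 65
B = 96 + 0.66 × (120 − 96) = 96 + 0.66 × 24 = 111.84 → 112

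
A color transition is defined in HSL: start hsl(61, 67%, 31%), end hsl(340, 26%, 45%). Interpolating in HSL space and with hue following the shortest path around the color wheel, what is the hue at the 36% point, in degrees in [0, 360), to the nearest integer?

Hue: 340 − 61 = 279°, but |279| > 180 so the shorter arc goes the other way: Δh = 279 − 360 = -81°.
H = 61 + 0.36 × (-81) = 31.84 → 32°

32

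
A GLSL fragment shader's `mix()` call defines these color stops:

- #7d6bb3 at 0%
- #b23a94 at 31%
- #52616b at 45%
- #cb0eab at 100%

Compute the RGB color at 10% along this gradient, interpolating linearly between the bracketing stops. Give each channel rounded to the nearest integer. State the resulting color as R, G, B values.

10% lies between the 0% and 31% stops, so the local fraction is t = (10 − 0)/(31 − 0) = 10/31 ≈ 0.3226.
#7d6bb3 → (125, 107, 179); #b23a94 → (178, 58, 148).
R = 125 + 0.3226 × (178 − 125) = 142.098 → 142
G = 107 + 0.3226 × (58 − 107) = 91.193 → 91
B = 179 + 0.3226 × (148 − 179) = 168.999 → 169

(142, 91, 169)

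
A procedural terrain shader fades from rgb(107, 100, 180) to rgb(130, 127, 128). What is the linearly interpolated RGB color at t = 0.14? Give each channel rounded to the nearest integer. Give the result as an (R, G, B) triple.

(110, 104, 173)

R = 107 + 0.14 × (130 − 107) = 107 + 0.14 × 23 = 110.22 → 110
G = 100 + 0.14 × (127 − 100) = 100 + 0.14 × 27 = 103.78 → 104
B = 180 + 0.14 × (128 − 180) = 180 + 0.14 × -52 = 172.72 → 173
So the blended color is (110, 104, 173), about #6e68ad.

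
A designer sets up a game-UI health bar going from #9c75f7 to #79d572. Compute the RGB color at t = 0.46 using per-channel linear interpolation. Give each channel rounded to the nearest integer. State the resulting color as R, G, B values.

#9c75f7 → (156, 117, 247); #79d572 → (121, 213, 114).
R = 156 + 0.46 × (121 − 156) = 156 + 0.46 × -35 = 139.9 → 140
G = 117 + 0.46 × (213 − 117) = 117 + 0.46 × 96 = 161.16 → 161
B = 247 + 0.46 × (114 − 247) = 247 + 0.46 × -133 = 185.82 → 186

(140, 161, 186)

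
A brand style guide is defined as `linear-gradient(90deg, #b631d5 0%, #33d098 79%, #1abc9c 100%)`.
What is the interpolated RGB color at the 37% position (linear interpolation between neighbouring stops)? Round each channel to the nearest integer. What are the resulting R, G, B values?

(121, 123, 184)

37% lies between the 0% and 79% stops, so the local fraction is t = (37 − 0)/(79 − 0) = 37/79 ≈ 0.4684.
#b631d5 → (182, 49, 213); #33d098 → (51, 208, 152).
R = 182 + 0.4684 × (51 − 182) = 120.64 → 121
G = 49 + 0.4684 × (208 − 49) = 123.476 → 123
B = 213 + 0.4684 × (152 − 213) = 184.428 → 184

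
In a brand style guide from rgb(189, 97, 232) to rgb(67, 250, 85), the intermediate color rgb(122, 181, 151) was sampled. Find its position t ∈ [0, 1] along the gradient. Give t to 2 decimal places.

Invert the lerp on the G channel (largest span, 153): t = (181 − 97) / (250 − 97) = 84/153 = 0.54902.
Check on R: (122 − 189)/(67 − 189) = 0.5492 ✓

0.55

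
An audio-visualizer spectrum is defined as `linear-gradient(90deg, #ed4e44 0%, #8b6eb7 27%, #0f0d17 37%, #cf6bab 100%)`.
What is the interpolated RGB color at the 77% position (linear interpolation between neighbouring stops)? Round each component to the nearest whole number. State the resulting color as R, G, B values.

77% lies between the 37% and 100% stops, so the local fraction is t = (77 − 37)/(100 − 37) = 40/63 ≈ 0.6349.
#0f0d17 → (15, 13, 23); #cf6bab → (207, 107, 171).
R = 15 + 0.6349 × (207 − 15) = 136.901 → 137
G = 13 + 0.6349 × (107 − 13) = 72.681 → 73
B = 23 + 0.6349 × (171 − 23) = 116.965 → 117

(137, 73, 117)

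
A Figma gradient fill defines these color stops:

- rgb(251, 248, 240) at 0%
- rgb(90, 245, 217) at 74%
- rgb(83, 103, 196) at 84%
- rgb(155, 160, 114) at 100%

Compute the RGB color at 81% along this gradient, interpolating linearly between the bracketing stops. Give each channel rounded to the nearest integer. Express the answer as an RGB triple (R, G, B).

(85, 146, 202)

81% lies between the 74% and 84% stops, so the local fraction is t = (81 − 74)/(84 − 74) = 7/10 ≈ 0.7.
R = 90 + 0.7 × (83 − 90) = 85.1 → 85
G = 245 + 0.7 × (103 − 245) = 145.6 → 146
B = 217 + 0.7 × (196 − 217) = 202.3 → 202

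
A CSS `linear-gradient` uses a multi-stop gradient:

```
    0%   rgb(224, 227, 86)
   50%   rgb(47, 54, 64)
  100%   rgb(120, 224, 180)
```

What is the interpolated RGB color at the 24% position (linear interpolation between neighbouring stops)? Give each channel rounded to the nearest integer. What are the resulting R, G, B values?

24% lies between the 0% and 50% stops, so the local fraction is t = (24 − 0)/(50 − 0) = 24/50 ≈ 0.48.
R = 224 + 0.48 × (47 − 224) = 139.04 → 139
G = 227 + 0.48 × (54 − 227) = 143.96 → 144
B = 86 + 0.48 × (64 − 86) = 75.44 → 75

(139, 144, 75)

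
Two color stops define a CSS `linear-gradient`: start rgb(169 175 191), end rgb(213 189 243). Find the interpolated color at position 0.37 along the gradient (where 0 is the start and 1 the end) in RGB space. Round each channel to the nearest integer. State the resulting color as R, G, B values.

(185, 180, 210)

R = 169 + 0.37 × (213 − 169) = 169 + 0.37 × 44 = 185.28 → 185
G = 175 + 0.37 × (189 − 175) = 175 + 0.37 × 14 = 180.18 → 180
B = 191 + 0.37 × (243 − 191) = 191 + 0.37 × 52 = 210.24 → 210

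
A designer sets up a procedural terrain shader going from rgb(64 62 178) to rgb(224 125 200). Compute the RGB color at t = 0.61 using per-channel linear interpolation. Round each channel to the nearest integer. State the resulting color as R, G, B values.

(162, 100, 191)

R = 64 + 0.61 × (224 − 64) = 64 + 0.61 × 160 = 161.6 → 162
G = 62 + 0.61 × (125 − 62) = 62 + 0.61 × 63 = 100.43 → 100
B = 178 + 0.61 × (200 − 178) = 178 + 0.61 × 22 = 191.42 → 191
So the blended color is (162, 100, 191), about #a264bf.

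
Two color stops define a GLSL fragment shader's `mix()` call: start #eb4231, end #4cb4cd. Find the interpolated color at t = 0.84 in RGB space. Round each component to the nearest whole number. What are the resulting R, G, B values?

(101, 162, 180)

#eb4231 → (235, 66, 49); #4cb4cd → (76, 180, 205).
R = 235 + 0.84 × (76 − 235) = 235 + 0.84 × -159 = 101.44 → 101
G = 66 + 0.84 × (180 − 66) = 66 + 0.84 × 114 = 161.76 → 162
B = 49 + 0.84 × (205 − 49) = 49 + 0.84 × 156 = 180.04 → 180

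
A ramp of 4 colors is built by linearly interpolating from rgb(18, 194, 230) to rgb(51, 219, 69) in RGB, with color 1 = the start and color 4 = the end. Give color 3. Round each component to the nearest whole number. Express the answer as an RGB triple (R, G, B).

(40, 211, 123)

With 4 swatches and endpoints inclusive, swatch 3 sits at t = (3 − 1)/(4 − 1) = 2/3 ≈ 0.6667.
R = 18 + 0.6667 × (51 − 18) = 40.001 → 40
G = 194 + 0.6667 × (219 − 194) = 210.667 → 211
B = 230 + 0.6667 × (69 − 230) = 122.661 → 123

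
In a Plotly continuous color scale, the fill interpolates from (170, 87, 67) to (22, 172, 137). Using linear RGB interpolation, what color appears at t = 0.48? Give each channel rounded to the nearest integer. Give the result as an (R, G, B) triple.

R = 170 + 0.48 × (22 − 170) = 170 + 0.48 × -148 = 98.96 → 99
G = 87 + 0.48 × (172 − 87) = 87 + 0.48 × 85 = 127.8 → 128
B = 67 + 0.48 × (137 − 67) = 67 + 0.48 × 70 = 100.6 → 101

(99, 128, 101)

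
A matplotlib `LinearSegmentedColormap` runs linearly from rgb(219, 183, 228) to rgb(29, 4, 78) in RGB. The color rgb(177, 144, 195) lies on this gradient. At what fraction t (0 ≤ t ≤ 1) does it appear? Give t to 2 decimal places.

Invert the lerp on the R channel (largest span, 190): t = (177 − 219) / (29 − 219) = -42/-190 = 0.22105.
Check on G: (144 − 183)/(4 − 183) = 0.2179 ✓

0.22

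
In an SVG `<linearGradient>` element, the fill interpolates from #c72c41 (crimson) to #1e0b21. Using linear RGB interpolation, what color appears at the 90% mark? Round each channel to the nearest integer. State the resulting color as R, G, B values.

#c72c41 → (199, 44, 65); #1e0b21 → (30, 11, 33).
90% corresponds to t = 0.9.
R = 199 + 0.9 × (30 − 199) = 199 + 0.9 × -169 = 46.9 → 47
G = 44 + 0.9 × (11 − 44) = 44 + 0.9 × -33 = 14.3 → 14
B = 65 + 0.9 × (33 − 65) = 65 + 0.9 × -32 = 36.2 → 36

(47, 14, 36)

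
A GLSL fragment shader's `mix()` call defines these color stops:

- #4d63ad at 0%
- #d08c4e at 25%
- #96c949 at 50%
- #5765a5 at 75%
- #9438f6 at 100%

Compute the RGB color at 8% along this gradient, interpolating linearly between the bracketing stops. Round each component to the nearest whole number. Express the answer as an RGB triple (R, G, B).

(119, 112, 143)

8% lies between the 0% and 25% stops, so the local fraction is t = (8 − 0)/(25 − 0) = 8/25 ≈ 0.32.
#4d63ad → (77, 99, 173); #d08c4e → (208, 140, 78).
R = 77 + 0.32 × (208 − 77) = 118.92 → 119
G = 99 + 0.32 × (140 − 99) = 112.12 → 112
B = 173 + 0.32 × (78 − 173) = 142.6 → 143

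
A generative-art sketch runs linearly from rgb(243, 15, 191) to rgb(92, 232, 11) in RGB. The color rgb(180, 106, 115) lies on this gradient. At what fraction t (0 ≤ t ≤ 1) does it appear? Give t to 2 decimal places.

Invert the lerp on the G channel (largest span, 217): t = (106 − 15) / (232 − 15) = 91/217 = 0.41935.
Check on R: (180 − 243)/(92 − 243) = 0.4172 ✓

0.42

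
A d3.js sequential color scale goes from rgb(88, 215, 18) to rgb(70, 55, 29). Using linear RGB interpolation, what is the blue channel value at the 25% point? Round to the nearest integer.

21

B = 18 + 0.25 × (29 − 18) = 20.75 → 21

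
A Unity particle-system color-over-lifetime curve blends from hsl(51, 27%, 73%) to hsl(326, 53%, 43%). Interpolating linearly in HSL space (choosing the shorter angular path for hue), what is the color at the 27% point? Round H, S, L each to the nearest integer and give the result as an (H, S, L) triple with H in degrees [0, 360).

Hue: 326 − 51 = 275°, but |275| > 180 so the shorter arc goes the other way: Δh = 275 − 360 = -85°.
H = 51 + 0.27 × (-85) = 28.05 → 28°
S = 27 + 0.27 × (53 − 27) = 34.02 → 34%
L = 73 + 0.27 × (43 − 73) = 64.9 → 65%

(28, 34, 65)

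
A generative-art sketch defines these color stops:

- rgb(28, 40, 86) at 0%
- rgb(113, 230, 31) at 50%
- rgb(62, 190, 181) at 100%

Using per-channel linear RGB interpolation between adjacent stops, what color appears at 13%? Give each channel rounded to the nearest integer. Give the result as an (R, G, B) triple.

(50, 89, 72)

13% lies between the 0% and 50% stops, so the local fraction is t = (13 − 0)/(50 − 0) = 13/50 ≈ 0.26.
R = 28 + 0.26 × (113 − 28) = 50.1 → 50
G = 40 + 0.26 × (230 − 40) = 89.4 → 89
B = 86 + 0.26 × (31 − 86) = 71.7 → 72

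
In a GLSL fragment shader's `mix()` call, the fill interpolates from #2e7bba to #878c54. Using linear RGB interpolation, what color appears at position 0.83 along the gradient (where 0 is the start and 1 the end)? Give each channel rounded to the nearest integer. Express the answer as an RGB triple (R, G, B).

#2e7bba → (46, 123, 186); #878c54 → (135, 140, 84).
R = 46 + 0.83 × (135 − 46) = 46 + 0.83 × 89 = 119.87 → 120
G = 123 + 0.83 × (140 − 123) = 123 + 0.83 × 17 = 137.11 → 137
B = 186 + 0.83 × (84 − 186) = 186 + 0.83 × -102 = 101.34 → 101
So the blended color is (120, 137, 101), about #788965.

(120, 137, 101)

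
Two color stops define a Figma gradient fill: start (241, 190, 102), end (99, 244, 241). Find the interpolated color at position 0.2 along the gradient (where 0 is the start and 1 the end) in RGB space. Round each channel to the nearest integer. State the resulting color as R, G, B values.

(213, 201, 130)

R = 241 + 0.2 × (99 − 241) = 241 + 0.2 × -142 = 212.6 → 213
G = 190 + 0.2 × (244 − 190) = 190 + 0.2 × 54 = 200.8 → 201
B = 102 + 0.2 × (241 − 102) = 102 + 0.2 × 139 = 129.8 → 130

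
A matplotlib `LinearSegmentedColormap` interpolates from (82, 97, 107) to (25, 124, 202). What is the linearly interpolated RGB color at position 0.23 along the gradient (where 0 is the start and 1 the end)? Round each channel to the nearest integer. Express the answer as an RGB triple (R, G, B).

(69, 103, 129)

R = 82 + 0.23 × (25 − 82) = 82 + 0.23 × -57 = 68.89 → 69
G = 97 + 0.23 × (124 − 97) = 97 + 0.23 × 27 = 103.21 → 103
B = 107 + 0.23 × (202 − 107) = 107 + 0.23 × 95 = 128.85 → 129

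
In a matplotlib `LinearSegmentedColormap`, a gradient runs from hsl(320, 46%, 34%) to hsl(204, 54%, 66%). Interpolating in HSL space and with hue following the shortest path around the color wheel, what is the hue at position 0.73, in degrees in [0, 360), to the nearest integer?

Hue arc: Δh = 204 − 320 = -116° (|Δh| ≤ 180, already the shorter path).
H = 320 + 0.73 × (-116) = 235.32 → 235°

235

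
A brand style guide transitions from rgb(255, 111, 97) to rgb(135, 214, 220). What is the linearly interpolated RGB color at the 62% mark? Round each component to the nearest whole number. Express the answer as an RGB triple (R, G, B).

(181, 175, 173)

62% corresponds to t = 0.62.
R = 255 + 0.62 × (135 − 255) = 255 + 0.62 × -120 = 180.6 → 181
G = 111 + 0.62 × (214 − 111) = 111 + 0.62 × 103 = 174.86 → 175
B = 97 + 0.62 × (220 − 97) = 97 + 0.62 × 123 = 173.26 → 173
So the blended color is (181, 175, 173), about #b5afad.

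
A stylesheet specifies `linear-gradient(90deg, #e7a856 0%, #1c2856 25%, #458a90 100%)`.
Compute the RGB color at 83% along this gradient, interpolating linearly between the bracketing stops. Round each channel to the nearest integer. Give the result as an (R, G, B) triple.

(60, 116, 131)

83% lies between the 25% and 100% stops, so the local fraction is t = (83 − 25)/(100 − 25) = 58/75 ≈ 0.7733.
#1c2856 → (28, 40, 86); #458a90 → (69, 138, 144).
R = 28 + 0.7733 × (69 − 28) = 59.705 → 60
G = 40 + 0.7733 × (138 − 40) = 115.783 → 116
B = 86 + 0.7733 × (144 − 86) = 130.851 → 131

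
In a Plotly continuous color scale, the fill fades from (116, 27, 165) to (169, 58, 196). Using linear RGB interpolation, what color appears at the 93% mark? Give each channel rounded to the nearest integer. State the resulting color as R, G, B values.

93% corresponds to t = 0.93.
R = 116 + 0.93 × (169 − 116) = 116 + 0.93 × 53 = 165.29 → 165
G = 27 + 0.93 × (58 − 27) = 27 + 0.93 × 31 = 55.83 → 56
B = 165 + 0.93 × (196 − 165) = 165 + 0.93 × 31 = 193.83 → 194
So the blended color is (165, 56, 194), about #a538c2.

(165, 56, 194)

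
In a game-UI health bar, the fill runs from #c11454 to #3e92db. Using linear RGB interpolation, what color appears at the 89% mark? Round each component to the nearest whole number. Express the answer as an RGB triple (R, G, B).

(76, 132, 204)

#c11454 → (193, 20, 84); #3e92db → (62, 146, 219).
89% corresponds to t = 0.89.
R = 193 + 0.89 × (62 − 193) = 193 + 0.89 × -131 = 76.41 → 76
G = 20 + 0.89 × (146 − 20) = 20 + 0.89 × 126 = 132.14 → 132
B = 84 + 0.89 × (219 − 84) = 84 + 0.89 × 135 = 204.15 → 204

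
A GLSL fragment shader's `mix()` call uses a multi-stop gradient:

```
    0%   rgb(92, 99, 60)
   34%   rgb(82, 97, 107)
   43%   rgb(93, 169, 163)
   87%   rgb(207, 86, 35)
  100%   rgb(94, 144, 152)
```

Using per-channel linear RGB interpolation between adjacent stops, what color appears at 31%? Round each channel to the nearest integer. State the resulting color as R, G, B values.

31% lies between the 0% and 34% stops, so the local fraction is t = (31 − 0)/(34 − 0) = 31/34 ≈ 0.9118.
R = 92 + 0.9118 × (82 − 92) = 82.882 → 83
G = 99 + 0.9118 × (97 − 99) = 97.176 → 97
B = 60 + 0.9118 × (107 − 60) = 102.855 → 103

(83, 97, 103)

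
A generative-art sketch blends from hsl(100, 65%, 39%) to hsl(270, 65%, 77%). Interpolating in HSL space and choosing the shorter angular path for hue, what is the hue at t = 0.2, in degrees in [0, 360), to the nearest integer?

Hue arc: Δh = 270 − 100 = 170° (|Δh| ≤ 180, already the shorter path).
H = 100 + 0.2 × (170) = 134 → 134°

134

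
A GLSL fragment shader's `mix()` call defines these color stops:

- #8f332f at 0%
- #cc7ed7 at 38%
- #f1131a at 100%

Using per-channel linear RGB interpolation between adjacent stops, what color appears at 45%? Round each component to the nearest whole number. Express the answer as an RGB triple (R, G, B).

45% lies between the 38% and 100% stops, so the local fraction is t = (45 − 38)/(100 − 38) = 7/62 ≈ 0.1129.
#cc7ed7 → (204, 126, 215); #f1131a → (241, 19, 26).
R = 204 + 0.1129 × (241 − 204) = 208.177 → 208
G = 126 + 0.1129 × (19 − 126) = 113.92 → 114
B = 215 + 0.1129 × (26 − 215) = 193.662 → 194

(208, 114, 194)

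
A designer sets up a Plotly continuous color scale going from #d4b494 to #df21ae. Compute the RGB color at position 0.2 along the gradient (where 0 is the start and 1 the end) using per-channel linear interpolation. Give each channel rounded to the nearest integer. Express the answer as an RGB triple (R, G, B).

#d4b494 → (212, 180, 148); #df21ae → (223, 33, 174).
R = 212 + 0.2 × (223 − 212) = 212 + 0.2 × 11 = 214.2 → 214
G = 180 + 0.2 × (33 − 180) = 180 + 0.2 × -147 = 150.6 → 151
B = 148 + 0.2 × (174 − 148) = 148 + 0.2 × 26 = 153.2 → 153

(214, 151, 153)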